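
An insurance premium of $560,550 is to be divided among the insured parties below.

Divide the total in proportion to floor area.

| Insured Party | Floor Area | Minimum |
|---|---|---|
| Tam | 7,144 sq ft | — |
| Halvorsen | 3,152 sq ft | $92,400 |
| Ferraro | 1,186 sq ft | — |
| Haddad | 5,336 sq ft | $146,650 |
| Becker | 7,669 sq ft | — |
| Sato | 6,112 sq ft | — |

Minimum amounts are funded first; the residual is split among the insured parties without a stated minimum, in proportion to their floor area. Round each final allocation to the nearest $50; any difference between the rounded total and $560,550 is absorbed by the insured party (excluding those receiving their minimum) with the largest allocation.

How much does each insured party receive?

Fund the minimums — Halvorsen $92,400; Haddad $146,650. Balance $321,500.
Balance split over remaining floor area 22,111: Tam 103,875.72 → $103,900; Ferraro 17,244.77 → $17,250; Becker 111,509.36 → $111,500; Sato 88,870.16 → $88,850.

Tam: $103,900; Halvorsen: $92,400; Ferraro: $17,250; Haddad: $146,650; Becker: $111,500; Sato: $88,850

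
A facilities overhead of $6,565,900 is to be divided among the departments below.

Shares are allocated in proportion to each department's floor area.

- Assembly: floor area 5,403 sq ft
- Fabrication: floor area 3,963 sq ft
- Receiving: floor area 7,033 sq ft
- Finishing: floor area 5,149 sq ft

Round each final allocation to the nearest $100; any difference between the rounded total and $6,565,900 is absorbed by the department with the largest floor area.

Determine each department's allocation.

Assembly: $1,646,400; Fabrication: $1,207,600; Receiving: $2,142,900; Finishing: $1,569,000

Floor area total: 21,548.
Proportional shares: Assembly 5,403/21,548 × $6,565,900 = 1,646,350.37; Fabrication 3,963/21,548 × $6,565,900 = 1,207,567.37; Receiving 7,033/21,548 × $6,565,900 = 2,143,028.34; Finishing 5,149/21,548 × $6,565,900 = 1,568,953.92.
After rounding ($100): Assembly $1,646,400; Fabrication $1,207,600; Receiving $2,143,000; Finishing $1,569,000. Sum = $6,566,000.
Difference $6,565,900 − $6,566,000 = −$100 applied to largest floor area (Receiving): Receiving becomes $2,142,900.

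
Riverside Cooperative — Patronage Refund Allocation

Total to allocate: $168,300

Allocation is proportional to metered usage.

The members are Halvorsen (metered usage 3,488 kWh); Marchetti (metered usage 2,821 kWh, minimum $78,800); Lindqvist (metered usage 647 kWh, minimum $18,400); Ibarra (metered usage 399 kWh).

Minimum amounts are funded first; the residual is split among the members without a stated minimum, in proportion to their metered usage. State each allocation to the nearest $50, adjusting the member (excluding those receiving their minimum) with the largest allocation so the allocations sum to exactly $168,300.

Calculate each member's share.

Halvorsen: $63,800 | Marchetti: $78,800 | Lindqvist: $18,400 | Ibarra: $7,300

Minimums first: Marchetti $78,800; Lindqvist $18,400. Residual $71,100.
Residual split over remaining metered usage 3,887: Halvorsen 63,801.60 → $63,800; Ibarra 7,298.40 → $7,300.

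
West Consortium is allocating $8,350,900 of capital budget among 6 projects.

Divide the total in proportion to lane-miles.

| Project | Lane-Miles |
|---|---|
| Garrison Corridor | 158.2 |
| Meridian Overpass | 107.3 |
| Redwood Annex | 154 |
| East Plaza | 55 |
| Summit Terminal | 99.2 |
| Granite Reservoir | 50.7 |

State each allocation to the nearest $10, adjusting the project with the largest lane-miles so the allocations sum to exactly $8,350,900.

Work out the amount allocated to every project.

Combined lane-miles = 624.4.
Proportional shares: Garrison Corridor 158.2/624.4 × $8,350,900 = 2,115,810.99; Meridian Overpass 107.3/624.4 × $8,350,900 = 1,435,060.17; Redwood Annex 154/624.4 × $8,350,900 = 2,059,639.01; East Plaza 55/624.4 × $8,350,900 = 735,585.36; Summit Terminal 99.2/624.4 × $8,350,900 = 1,326,728.51; Granite Reservoir 50.7/624.4 × $8,350,900 = 678,075.96.
At nearest $10: Garrison Corridor $2,115,810; Meridian Overpass $1,435,060; Redwood Annex $2,059,640; East Plaza $735,590; Summit Terminal $1,326,730; Granite Reservoir $678,080. Sum = $8,350,910.
Difference $8,350,900 − $8,350,910 = −$10 applied to largest lane-miles (Garrison Corridor): Garrison Corridor becomes $2,115,800.

Garrison Corridor: $2,115,800 · Meridian Overpass: $1,435,060 · Redwood Annex: $2,059,640 · East Plaza: $735,590 · Summit Terminal: $1,326,730 · Granite Reservoir: $678,080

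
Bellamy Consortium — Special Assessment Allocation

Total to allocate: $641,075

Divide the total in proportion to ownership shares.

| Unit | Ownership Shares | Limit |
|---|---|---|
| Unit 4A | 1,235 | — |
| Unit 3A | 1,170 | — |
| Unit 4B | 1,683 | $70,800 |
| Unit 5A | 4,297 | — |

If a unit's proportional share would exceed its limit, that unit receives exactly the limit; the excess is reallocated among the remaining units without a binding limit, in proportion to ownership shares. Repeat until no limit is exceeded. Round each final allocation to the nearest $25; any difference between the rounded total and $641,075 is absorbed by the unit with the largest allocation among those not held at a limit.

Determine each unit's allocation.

Unit 4A: $105,075; Unit 3A: $99,550; Unit 4B: $70,800; Unit 5A: $365,650

Combined ownership shares = 8,385.
Pro-rata shares before constraints: Unit 4A 94,421.90; Unit 3A 89,452.33; Unit 4B 128,673.73; Unit 5A 328,527.05.
Cap binds for Unit 4B ($70,800); remaining pool $570,275 reallocated over remaining ownership shares 6,702.
Remaining shares: Unit 4A 105,086.49 → $105,075; Unit 3A 99,555.62 → $99,550; Unit 5A 365,632.90 → $365,625.
Rounding difference +$25 applied to Unit 5A → $365,650.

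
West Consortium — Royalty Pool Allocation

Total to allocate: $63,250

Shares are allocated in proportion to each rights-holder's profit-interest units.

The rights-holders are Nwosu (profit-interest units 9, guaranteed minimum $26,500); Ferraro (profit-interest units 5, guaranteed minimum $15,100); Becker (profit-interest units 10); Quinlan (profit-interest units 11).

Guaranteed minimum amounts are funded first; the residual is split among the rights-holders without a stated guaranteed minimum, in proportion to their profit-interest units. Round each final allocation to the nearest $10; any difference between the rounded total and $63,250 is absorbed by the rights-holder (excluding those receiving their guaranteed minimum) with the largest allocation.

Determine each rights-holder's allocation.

Nwosu: $26,500 · Ferraro: $15,100 · Becker: $10,310 · Quinlan: $11,340

Fund the minimums — Nwosu $26,500; Ferraro $15,100. Balance $21,650.
Balance split over remaining profit-interest units 21: Becker 10,309.52 → $10,310; Quinlan 11,340.48 → $11,340.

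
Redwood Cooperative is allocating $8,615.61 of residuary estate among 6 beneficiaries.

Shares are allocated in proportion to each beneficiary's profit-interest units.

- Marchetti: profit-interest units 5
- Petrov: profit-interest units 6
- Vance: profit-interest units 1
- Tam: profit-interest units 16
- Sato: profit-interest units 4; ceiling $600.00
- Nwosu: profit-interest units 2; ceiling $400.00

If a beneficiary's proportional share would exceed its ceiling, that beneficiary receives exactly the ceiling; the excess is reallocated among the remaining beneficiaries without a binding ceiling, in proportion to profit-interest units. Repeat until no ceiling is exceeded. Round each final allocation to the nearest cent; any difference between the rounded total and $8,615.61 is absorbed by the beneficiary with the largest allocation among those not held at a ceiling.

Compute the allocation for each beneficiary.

Marchetti: $1,359.93 · Petrov: $1,631.92 · Vance: $271.99 · Tam: $4,351.77 · Sato: $600.00 · Nwosu: $400.00

Total profit-interest units = 34.
Pro-rata shares before constraints: Marchetti 1,267.0015; Petrov 1,520.4018; Vance 253.4003; Tam 4,054.4047; Sato 1,013.6012; Nwosu 506.8006.
Capped: Sato ($600.00), Nwosu ($400.00); residual $7,615.61 reallocated over remaining profit-interest units 28.
Redistributed shares: Marchetti 1,359.9304 → $1,359.93; Petrov 1,631.9164 → $1,631.92; Vance 271.9861 → $271.99; Tam 4,351.7771 → $4,351.78.
Rounding difference −$0.01 applied to Tam → $4,351.77.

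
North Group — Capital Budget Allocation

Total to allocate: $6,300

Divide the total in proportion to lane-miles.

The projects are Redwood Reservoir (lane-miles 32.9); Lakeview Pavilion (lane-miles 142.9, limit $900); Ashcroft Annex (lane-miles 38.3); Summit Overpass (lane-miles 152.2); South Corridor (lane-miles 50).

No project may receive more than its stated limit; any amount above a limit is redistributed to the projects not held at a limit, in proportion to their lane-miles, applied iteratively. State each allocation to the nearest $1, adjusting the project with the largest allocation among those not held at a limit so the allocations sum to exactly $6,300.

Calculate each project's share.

Sum of lane-miles: 416.3.
Unconstrained shares: Redwood Reservoir 497.89; Lakeview Pavilion 2,162.55; Ashcroft Annex 579.61; Summit Overpass 2,303.29; South Corridor 756.67.
Held at cap: Lakeview Pavilion ($900); balance $5,400 reallocated over remaining lane-miles 273.4.
Shares after redistribution: Redwood Reservoir 649.82 → $650; Ashcroft Annex 756.47 → $756; Summit Overpass 3,006.14 → $3,006; South Corridor 987.56 → $988.

Redwood Reservoir: $650; Lakeview Pavilion: $900; Ashcroft Annex: $756; Summit Overpass: $3,006; South Corridor: $988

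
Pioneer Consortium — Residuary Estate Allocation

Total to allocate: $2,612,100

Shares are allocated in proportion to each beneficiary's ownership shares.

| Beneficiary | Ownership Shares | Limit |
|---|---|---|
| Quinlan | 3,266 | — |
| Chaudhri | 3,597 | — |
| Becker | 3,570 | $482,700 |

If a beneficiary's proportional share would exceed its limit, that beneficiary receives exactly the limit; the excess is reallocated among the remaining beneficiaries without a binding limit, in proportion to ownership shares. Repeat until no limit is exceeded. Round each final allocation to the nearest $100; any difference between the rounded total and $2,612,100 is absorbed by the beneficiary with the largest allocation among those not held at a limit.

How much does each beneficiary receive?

Quinlan: $1,013,300; Chaudhri: $1,116,100; Becker: $482,700

Ownership shares total: 10,433.
Proportional shares (ignoring caps): Quinlan 817,705.22; Chaudhri 900,577.37; Becker 893,817.41.
Cap binds for Becker ($482,700); residual $2,129,400 reallocated over remaining ownership shares 6,863.
Redistributed shares: Quinlan 1,013,349.91 → $1,013,300; Chaudhri 1,116,050.09 → $1,116,100.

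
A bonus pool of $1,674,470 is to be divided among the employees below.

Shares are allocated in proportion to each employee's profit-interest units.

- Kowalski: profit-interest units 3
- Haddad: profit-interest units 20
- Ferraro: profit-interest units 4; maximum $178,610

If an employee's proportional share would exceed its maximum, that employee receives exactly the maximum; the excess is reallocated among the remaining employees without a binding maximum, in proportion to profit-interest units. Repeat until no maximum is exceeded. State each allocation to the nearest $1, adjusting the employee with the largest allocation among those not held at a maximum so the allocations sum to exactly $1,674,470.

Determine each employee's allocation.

Combined profit-interest units = 27.
Unconstrained shares: Kowalski 186,052.22; Haddad 1,240,348.15; Ferraro 248,069.63.
Capped: Ferraro ($178,610); remaining pool $1,495,860 reallocated over remaining profit-interest units 23.
Shares after redistribution: Kowalski 195,112.17 → $195,112; Haddad 1,300,747.83 → $1,300,748.

Kowalski: $195,112; Haddad: $1,300,748; Ferraro: $178,610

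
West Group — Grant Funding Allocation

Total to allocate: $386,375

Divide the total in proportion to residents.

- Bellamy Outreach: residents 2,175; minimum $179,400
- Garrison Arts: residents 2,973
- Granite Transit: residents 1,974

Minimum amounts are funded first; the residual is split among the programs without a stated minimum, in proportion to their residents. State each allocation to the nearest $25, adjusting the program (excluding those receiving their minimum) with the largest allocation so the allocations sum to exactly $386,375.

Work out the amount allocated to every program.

Minimums first: Bellamy Outreach $179,400. Remaining pool $206,975.
Remaining pool split over remaining residents 4,947: Garrison Arts 124,385.82 → $124,375; Granite Transit 82,589.18 → $82,600.

Bellamy Outreach: $179,400 · Garrison Arts: $124,375 · Granite Transit: $82,600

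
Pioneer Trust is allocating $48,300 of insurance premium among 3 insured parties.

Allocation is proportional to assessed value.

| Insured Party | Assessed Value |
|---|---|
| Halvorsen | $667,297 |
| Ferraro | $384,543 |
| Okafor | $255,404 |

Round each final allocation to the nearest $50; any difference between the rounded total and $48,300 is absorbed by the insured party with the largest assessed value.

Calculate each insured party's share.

Halvorsen: $24,650 | Ferraro: $14,200 | Okafor: $9,450

Combined assessed value = 667,297 + 384,543 + 255,404 = 1,307,244.
Proportional shares: Halvorsen 24,655.26; Ferraro 14,208.08; Okafor 9,436.66.
Rounded to nearest $50: Halvorsen $24,650; Ferraro $14,200; Okafor $9,450. Sum = $48,300.
Sum already equals the total — no adjustment.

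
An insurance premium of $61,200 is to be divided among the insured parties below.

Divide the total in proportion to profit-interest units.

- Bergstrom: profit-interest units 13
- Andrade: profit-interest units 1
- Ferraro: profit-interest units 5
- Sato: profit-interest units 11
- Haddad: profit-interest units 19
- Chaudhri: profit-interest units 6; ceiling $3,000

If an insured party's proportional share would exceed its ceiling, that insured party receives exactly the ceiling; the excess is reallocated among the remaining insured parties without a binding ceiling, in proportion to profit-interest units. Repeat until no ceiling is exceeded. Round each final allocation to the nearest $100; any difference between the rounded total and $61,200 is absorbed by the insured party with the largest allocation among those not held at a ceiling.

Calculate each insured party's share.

Combined profit-interest units = 55.
Unconstrained shares: Bergstrom 14,465.45; Andrade 1,112.73; Ferraro 5,563.64; Sato 12,240.00; Haddad 21,141.82; Chaudhri 6,676.36.
Held at cap: Chaudhri ($3,000); remaining pool $58,200 reallocated over remaining profit-interest units 49.
Remaining shares: Bergstrom 15,440.82 → $15,400; Andrade 1,187.76 → $1,200; Ferraro 5,938.78 → $5,900; Sato 13,065.31 → $13,100; Haddad 22,567.35 → $22,600.

Bergstrom: $15,400; Andrade: $1,200; Ferraro: $5,900; Sato: $13,100; Haddad: $22,600; Chaudhri: $3,000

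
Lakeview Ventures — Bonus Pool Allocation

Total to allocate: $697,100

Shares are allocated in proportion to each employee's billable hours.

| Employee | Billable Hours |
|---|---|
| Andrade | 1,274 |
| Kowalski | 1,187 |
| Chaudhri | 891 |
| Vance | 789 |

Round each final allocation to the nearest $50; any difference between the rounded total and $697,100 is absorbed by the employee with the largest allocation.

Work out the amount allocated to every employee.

Andrade: $214,500; Kowalski: $199,800; Chaudhri: $150,000; Vance: $132,800

Billable hours total: 4,141.
Pro-rata amounts: Andrade 1,274/4,141 × $697,100 = 214,466.41; Kowalski 1,187/4,141 × $697,100 = 199,820.74; Chaudhri 891/4,141 × $697,100 = 149,991.81; Vance 789/4,141 × $697,100 = 132,821.03.
After rounding ($50): Andrade $214,450; Kowalski $199,800; Chaudhri $150,000; Vance $132,800. Sum = $697,050.
Difference $697,100 − $697,050 = +$50 applied to largest allocation (Andrade): Andrade becomes $214,500.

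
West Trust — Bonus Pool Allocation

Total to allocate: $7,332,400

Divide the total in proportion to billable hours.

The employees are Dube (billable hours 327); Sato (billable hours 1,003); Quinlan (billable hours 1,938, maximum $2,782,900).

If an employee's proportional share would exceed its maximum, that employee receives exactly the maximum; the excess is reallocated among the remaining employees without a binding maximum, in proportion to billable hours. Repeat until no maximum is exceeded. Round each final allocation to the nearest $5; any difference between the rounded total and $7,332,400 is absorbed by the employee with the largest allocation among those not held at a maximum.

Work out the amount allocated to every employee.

Dube: $1,118,560 · Sato: $3,430,940 · Quinlan: $2,782,900

Billable hours total: 3,268.
Unconstrained shares: Dube 733,688.74; Sato 2,250,427.54; Quinlan 4,348,283.72.
Held at cap: Quinlan ($2,782,900); residual $4,549,500 reallocated over remaining billable hours 1,330.
Remaining shares: Dube 1,118,561.28 → $1,118,560; Sato 3,430,938.72 → $3,430,940.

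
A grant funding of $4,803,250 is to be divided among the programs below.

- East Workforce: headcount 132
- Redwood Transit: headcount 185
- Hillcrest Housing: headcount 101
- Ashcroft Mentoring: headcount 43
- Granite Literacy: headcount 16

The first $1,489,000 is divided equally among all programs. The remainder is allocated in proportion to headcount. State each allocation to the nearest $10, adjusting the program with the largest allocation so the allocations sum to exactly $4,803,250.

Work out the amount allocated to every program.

Equal tier: $1,489,000 ÷ 5 = $297,800 apiece.
Remainder $3,314,250 by headcount (total 477): East Workforce 917,150.94 → $917,150; Redwood Transit 1,285,400.94 → $1,285,400; Hillcrest Housing 701,759.43 → $701,760; Ashcroft Mentoring 298,768.87 → $298,770; Granite Literacy 111,169.81 → $111,170.
Totals: East Workforce $297,800 + $917,150 = $1,214,950; Redwood Transit $297,800 + $1,285,400 = $1,583,200; Hillcrest Housing $297,800 + $701,760 = $999,560; Ashcroft Mentoring $297,800 + $298,770 = $596,570; Granite Literacy $297,800 + $111,170 = $408,970.

East Workforce: $1,214,950; Redwood Transit: $1,583,200; Hillcrest Housing: $999,560; Ashcroft Mentoring: $596,570; Granite Literacy: $408,970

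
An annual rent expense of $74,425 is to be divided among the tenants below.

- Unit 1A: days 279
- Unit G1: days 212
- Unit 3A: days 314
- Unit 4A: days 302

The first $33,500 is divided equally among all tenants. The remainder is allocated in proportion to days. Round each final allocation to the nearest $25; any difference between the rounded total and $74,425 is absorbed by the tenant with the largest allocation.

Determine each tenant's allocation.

Equal tier: $33,500 ÷ 4 = $8,375 apiece.
Remainder $40,925 by days (total 1,107): Unit 1A 10,314.43 → $10,325; Unit G1 7,837.49 → $7,825; Unit 3A 11,608.36 → $11,600; Unit 4A 11,164.72 → $11,175.
Totals: Unit 1A $8,375 + $10,325 = $18,700; Unit G1 $8,375 + $7,825 = $16,200; Unit 3A $8,375 + $11,600 = $19,975; Unit 4A $8,375 + $11,175 = $19,550.

Unit 1A: $18,700 · Unit G1: $16,200 · Unit 3A: $19,975 · Unit 4A: $19,550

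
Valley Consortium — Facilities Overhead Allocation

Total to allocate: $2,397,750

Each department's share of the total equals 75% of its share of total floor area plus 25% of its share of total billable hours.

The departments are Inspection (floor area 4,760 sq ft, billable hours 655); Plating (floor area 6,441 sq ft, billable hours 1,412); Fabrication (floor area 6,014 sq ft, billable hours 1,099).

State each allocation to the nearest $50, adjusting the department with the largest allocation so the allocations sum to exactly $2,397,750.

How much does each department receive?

Inspection: $621,250; Plating: $940,200; Fabrication: $836,300

Totals — floor area 17,215, billable hours 3,166.
Combined weights (75% floor area + 25% billable hours): Inspection 0.2591; Plating 0.3921; Fabrication 0.3488.
Unrounded shares: Inspection 621,253.91; Plating 940,181.74; Fabrication 836,314.35.
After rounding ($50): Inspection $621,250; Plating $940,200; Fabrication $836,300. Sum = $2,397,750.
Rounded total matches; no reconciliation needed.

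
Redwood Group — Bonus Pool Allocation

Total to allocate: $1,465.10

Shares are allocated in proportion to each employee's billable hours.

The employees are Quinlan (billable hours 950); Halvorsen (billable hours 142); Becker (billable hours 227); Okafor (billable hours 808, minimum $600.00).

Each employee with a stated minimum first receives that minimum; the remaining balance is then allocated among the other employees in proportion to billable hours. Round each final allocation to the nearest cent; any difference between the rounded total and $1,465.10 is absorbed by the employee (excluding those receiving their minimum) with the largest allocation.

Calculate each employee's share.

Fund the minimums — Okafor $600.00. Remaining pool $865.10.
Remaining pool split over remaining billable hours 1,319: Quinlan 623.0819 → $623.08; Halvorsen 93.1343 → $93.13; Becker 148.8838 → $148.88.
Rounding difference +$0.01 applied to Quinlan → $623.09.

Quinlan: $623.09; Halvorsen: $93.13; Becker: $148.88; Okafor: $600.00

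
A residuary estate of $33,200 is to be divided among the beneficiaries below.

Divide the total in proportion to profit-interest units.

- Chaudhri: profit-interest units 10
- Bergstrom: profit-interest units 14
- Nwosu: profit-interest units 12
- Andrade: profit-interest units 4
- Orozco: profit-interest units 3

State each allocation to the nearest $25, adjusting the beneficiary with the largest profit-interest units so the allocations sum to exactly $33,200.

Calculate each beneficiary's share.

Total profit-interest units = 43.
Raw shares: Chaudhri 10/43 × $33,200 = 7,720.93; Bergstrom 14/43 × $33,200 = 10,809.30; Nwosu 12/43 × $33,200 = 9,265.12; Andrade 4/43 × $33,200 = 3,088.37; Orozco 3/43 × $33,200 = 2,316.28.
After rounding ($25): Chaudhri $7,725; Bergstrom $10,800; Nwosu $9,275; Andrade $3,100; Orozco $2,325. Sum = $33,225.
Difference $33,200 − $33,225 = −$25 applied to largest profit-interest units (Bergstrom): Bergstrom becomes $10,775.

Chaudhri: $7,725 | Bergstrom: $10,775 | Nwosu: $9,275 | Andrade: $3,100 | Orozco: $2,325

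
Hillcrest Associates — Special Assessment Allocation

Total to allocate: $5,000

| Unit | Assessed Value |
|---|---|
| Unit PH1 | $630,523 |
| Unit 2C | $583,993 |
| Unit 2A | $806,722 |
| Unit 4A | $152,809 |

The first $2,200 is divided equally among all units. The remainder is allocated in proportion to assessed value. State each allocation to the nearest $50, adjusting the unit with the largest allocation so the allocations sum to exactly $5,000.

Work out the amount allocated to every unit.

$2,200 shared equally gives $550 per unit.
Remainder $2,800 by assessed value (total 2,174,047): Unit PH1 812.06 → $800; Unit 2C 752.14 → $750; Unit 2A 1,038.99 → $1,050; Unit 4A 196.81 → $200.
Totals: Unit PH1 $550 + $800 = $1,350; Unit 2C $550 + $750 = $1,300; Unit 2A $550 + $1,050 = $1,600; Unit 4A $550 + $200 = $750.

Unit PH1: $1,350 · Unit 2C: $1,300 · Unit 2A: $1,600 · Unit 4A: $750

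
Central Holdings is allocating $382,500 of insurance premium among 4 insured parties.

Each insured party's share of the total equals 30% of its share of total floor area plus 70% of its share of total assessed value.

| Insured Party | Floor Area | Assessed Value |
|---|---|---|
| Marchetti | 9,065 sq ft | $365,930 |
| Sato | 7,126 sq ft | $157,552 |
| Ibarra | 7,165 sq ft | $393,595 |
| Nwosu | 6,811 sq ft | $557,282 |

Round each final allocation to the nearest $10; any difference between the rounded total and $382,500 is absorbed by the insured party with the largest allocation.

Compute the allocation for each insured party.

Totals — floor area 30,167, assessed value 1,474,359.
Composite weights (30% floor area + 70% assessed value): Marchetti 0.2639; Sato 0.1457; Ibarra 0.2581; Nwosu 0.3323.
Unrounded shares: Marchetti 100,936.15; Sato 55,718.19; Ibarra 98,732.97; Nwosu 127,112.69.
At nearest $10: Marchetti $100,940; Sato $55,720; Ibarra $98,730; Nwosu $127,110. Sum = $382,500.
Sum already equals the total — no adjustment.

Marchetti: $100,940 · Sato: $55,720 · Ibarra: $98,730 · Nwosu: $127,110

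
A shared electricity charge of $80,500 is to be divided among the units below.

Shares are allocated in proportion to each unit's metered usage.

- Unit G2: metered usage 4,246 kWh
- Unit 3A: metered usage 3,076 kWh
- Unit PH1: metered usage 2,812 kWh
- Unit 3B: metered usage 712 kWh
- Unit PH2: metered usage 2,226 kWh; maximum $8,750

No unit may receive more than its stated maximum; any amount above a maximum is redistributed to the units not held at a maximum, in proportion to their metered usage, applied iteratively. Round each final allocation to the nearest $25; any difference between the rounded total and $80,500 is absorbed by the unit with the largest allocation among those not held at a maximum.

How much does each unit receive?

Unit G2: $28,100 | Unit 3A: $20,350 | Unit PH1: $18,600 | Unit 3B: $4,700 | Unit PH2: $8,750

Metered usage total: 13,072.
Pro-rata shares before constraints: Unit G2 26,147.72; Unit 3A 18,942.63; Unit PH1 17,316.86; Unit 3B 4,384.64; Unit PH2 13,708.15.
Held at cap: Unit PH2 ($8,750); balance $71,750 reallocated over remaining metered usage 10,846.
Shares after redistribution: Unit G2 28,088.74 → $28,100; Unit 3A 20,348.79 → $20,350; Unit PH1 18,602.34 → $18,600; Unit 3B 4,710.12 → $4,700.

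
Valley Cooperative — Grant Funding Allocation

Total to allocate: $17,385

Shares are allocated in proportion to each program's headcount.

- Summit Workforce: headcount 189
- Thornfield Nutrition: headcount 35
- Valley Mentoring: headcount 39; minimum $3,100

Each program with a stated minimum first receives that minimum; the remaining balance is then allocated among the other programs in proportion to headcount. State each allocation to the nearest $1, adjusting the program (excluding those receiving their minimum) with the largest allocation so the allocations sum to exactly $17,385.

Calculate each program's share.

Summit Workforce: $12,053 | Thornfield Nutrition: $2,232 | Valley Mentoring: $3,100

Minimums first: Valley Mentoring $3,100. Residual $14,285.
Residual split over remaining headcount 224: Summit Workforce 12,052.97 → $12,053; Thornfield Nutrition 2,232.03 → $2,232.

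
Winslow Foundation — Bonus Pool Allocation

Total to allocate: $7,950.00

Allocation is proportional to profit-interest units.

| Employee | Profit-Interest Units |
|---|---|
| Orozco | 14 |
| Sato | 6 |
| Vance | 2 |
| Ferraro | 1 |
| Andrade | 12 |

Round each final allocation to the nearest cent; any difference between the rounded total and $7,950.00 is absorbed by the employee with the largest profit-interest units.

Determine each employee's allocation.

Total profit-interest units = 14 + 6 + 2 + 1 + 12 = 35.
Unrounded shares: Orozco 3,180.0000; Sato 1,362.8571; Vance 454.2857; Ferraro 227.1429; Andrade 2,725.7143.
After rounding (cent): Orozco $3,180.00; Sato $1,362.86; Vance $454.29; Ferraro $227.14; Andrade $2,725.71. Sum = $7,950.00.
Rounded total matches; no reconciliation needed.

Orozco: $3,180.00 | Sato: $1,362.86 | Vance: $454.29 | Ferraro: $227.14 | Andrade: $2,725.71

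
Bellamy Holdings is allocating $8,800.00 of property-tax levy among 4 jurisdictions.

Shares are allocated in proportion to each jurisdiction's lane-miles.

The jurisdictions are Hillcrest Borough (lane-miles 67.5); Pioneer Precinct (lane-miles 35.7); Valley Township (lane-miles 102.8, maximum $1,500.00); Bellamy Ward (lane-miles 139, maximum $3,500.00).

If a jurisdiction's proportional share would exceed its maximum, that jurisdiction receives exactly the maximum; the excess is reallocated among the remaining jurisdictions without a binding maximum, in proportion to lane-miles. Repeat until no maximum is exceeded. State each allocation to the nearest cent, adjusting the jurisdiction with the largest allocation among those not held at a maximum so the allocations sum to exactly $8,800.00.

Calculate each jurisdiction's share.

Combined lane-miles = 345.
Proportional shares (ignoring caps): Hillcrest Borough 1,721.7391; Pioneer Precinct 910.6087; Valley Township 2,622.1449; Bellamy Ward 3,545.5072.
Capped: Valley Township ($1,500.00), Bellamy Ward ($3,500.00); residual $3,800.00 reallocated over remaining lane-miles 103.2.
Remaining shares: Hillcrest Borough 2,485.4651 → $2,485.47; Pioneer Precinct 1,314.5349 → $1,314.53.

Hillcrest Borough: $2,485.47 · Pioneer Precinct: $1,314.53 · Valley Township: $1,500.00 · Bellamy Ward: $3,500.00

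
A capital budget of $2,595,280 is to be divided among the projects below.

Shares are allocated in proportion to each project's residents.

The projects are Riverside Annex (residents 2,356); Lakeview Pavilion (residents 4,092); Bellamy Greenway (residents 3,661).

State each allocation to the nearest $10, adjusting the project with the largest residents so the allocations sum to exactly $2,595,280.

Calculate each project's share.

Total residents = 2,356 + 4,092 + 3,661 = 10,109.
Raw shares: Riverside Annex 604,855.05; Lakeview Pavilion 1,050,537.71; Bellamy Greenway 939,887.24.
After rounding ($10): Riverside Annex $604,860; Lakeview Pavilion $1,050,540; Bellamy Greenway $939,890. Sum = $2,595,290.
Difference $2,595,280 − $2,595,290 = −$10 applied to largest residents (Lakeview Pavilion): Lakeview Pavilion becomes $1,050,530.

Riverside Annex: $604,860 · Lakeview Pavilion: $1,050,530 · Bellamy Greenway: $939,890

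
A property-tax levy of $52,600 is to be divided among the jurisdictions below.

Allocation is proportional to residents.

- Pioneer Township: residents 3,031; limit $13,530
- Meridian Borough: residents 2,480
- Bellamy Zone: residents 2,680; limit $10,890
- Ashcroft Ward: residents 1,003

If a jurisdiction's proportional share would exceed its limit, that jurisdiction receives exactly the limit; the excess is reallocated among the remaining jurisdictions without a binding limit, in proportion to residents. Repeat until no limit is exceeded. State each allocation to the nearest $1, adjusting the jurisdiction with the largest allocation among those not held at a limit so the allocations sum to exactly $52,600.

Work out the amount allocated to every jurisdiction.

Pioneer Township: $13,530 · Meridian Borough: $20,065 · Bellamy Zone: $10,890 · Ashcroft Ward: $8,115

Sum of residents: 9,194.
Pro-rata shares before constraints: Pioneer Township 17,340.72; Meridian Borough 14,188.38; Bellamy Zone 15,332.61; Ashcroft Ward 5,738.29.
Cap binds for Pioneer Township ($13,530), Bellamy Zone ($10,890); balance $28,180 reallocated over remaining residents 3,483.
Remaining shares: Meridian Borough 20,065.00 → $20,065; Ashcroft Ward 8,115.00 → $8,115.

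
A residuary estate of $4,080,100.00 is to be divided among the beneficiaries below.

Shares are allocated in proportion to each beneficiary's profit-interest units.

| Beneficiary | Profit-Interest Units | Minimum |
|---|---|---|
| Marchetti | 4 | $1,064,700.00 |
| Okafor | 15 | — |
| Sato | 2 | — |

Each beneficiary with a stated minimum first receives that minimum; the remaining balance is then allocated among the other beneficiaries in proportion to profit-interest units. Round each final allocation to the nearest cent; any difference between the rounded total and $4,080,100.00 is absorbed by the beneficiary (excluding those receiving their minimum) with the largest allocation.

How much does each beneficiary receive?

Marchetti: $1,064,700.00; Okafor: $2,660,647.06; Sato: $354,752.94

Minimums first: Marchetti $1,064,700.00. Residual $3,015,400.00.
Residual split over remaining profit-interest units 17: Okafor 2,660,647.0588 → $2,660,647.06; Sato 354,752.9412 → $354,752.94.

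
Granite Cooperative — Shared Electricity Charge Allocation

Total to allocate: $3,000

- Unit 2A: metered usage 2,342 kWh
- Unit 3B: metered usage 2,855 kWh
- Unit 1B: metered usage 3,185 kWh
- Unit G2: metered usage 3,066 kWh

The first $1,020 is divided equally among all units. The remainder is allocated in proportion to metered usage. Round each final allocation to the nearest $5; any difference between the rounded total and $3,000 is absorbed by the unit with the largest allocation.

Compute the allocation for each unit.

Unit 2A: $660; Unit 3B: $750; Unit 1B: $805; Unit G2: $785

$1,020 shared equally gives $255 per unit.
Remainder $1,980 by metered usage (total 11,448): Unit 2A 405.06 → $405; Unit 3B 493.79 → $495; Unit 1B 550.86 → $550; Unit G2 530.28 → $530.
Totals: Unit 2A $255 + $405 = $660; Unit 3B $255 + $495 = $750; Unit 1B $255 + $550 = $805; Unit G2 $255 + $530 = $785.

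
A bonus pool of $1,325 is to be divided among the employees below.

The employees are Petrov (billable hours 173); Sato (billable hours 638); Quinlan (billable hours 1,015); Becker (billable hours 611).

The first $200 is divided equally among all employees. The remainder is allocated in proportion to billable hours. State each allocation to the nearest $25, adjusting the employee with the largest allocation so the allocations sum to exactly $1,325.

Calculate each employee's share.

Petrov: $125 | Sato: $350 | Quinlan: $525 | Becker: $325

$200 shared equally gives $50 per employee.
Remainder $1,125 by billable hours (total 2,437): Petrov 79.86 → $75; Sato 294.52 → $300; Quinlan 468.56 → $475; Becker 282.06 → $275.
Totals: Petrov $50 + $75 = $125; Sato $50 + $300 = $350; Quinlan $50 + $475 = $525; Becker $50 + $275 = $325.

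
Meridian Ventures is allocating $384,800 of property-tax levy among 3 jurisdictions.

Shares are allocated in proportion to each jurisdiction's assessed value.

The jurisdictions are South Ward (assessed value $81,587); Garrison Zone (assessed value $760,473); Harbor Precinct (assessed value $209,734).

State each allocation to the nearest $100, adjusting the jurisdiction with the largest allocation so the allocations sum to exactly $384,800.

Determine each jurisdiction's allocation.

South Ward: $29,800 · Garrison Zone: $278,300 · Harbor Precinct: $76,700

Sum of assessed value: 1,051,794.
Raw shares: South Ward 81,587/1,051,794 × $384,800 = 29,848.69; Garrison Zone 760,473/1,051,794 × $384,800 = 278,219.89; Harbor Precinct 209,734/1,051,794 × $384,800 = 76,731.42.
At nearest $100: South Ward $29,800; Garrison Zone $278,200; Harbor Precinct $76,700. Sum = $384,700.
Difference $384,800 − $384,700 = +$100 applied to largest allocation (Garrison Zone): Garrison Zone becomes $278,300.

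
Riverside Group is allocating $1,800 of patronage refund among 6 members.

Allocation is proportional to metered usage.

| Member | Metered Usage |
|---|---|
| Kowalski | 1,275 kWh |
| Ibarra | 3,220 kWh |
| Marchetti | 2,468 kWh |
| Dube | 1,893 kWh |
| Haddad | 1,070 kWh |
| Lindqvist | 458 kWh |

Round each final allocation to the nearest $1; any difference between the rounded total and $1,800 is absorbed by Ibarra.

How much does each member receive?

Kowalski: $221 | Ibarra: $559 | Marchetti: $428 | Dube: $328 | Haddad: $185 | Lindqvist: $79

Metered usage total: 10,384.
Proportional shares: Kowalski 1,275/10,384 × $1,800 = 221.01; Ibarra 3,220/10,384 × $1,800 = 558.17; Marchetti 2,468/10,384 × $1,800 = 427.81; Dube 1,893/10,384 × $1,800 = 328.14; Haddad 1,070/10,384 × $1,800 = 185.48; Lindqvist 458/10,384 × $1,800 = 79.39.
At nearest $1: Kowalski $221; Ibarra $558; Marchetti $428; Dube $328; Haddad $185; Lindqvist $79. Sum = $1,799.
Difference $1,800 − $1,799 = +$1 applied to Ibarra: Ibarra becomes $559.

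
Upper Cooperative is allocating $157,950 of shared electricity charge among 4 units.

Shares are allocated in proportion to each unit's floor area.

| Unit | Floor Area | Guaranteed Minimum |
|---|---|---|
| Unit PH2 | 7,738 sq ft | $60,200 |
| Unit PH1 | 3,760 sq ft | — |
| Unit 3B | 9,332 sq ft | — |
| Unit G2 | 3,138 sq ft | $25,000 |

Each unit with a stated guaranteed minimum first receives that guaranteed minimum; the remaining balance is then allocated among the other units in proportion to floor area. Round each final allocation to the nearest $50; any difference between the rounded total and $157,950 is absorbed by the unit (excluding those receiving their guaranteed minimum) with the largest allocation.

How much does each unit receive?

Unit PH2: $60,200; Unit PH1: $20,900; Unit 3B: $51,850; Unit G2: $25,000

Fund the minimums — Unit PH2 $60,200; Unit G2 $25,000. Balance $72,750.
Balance split over remaining floor area 13,092: Unit PH1 20,893.68 → $20,900; Unit 3B 51,856.32 → $51,850.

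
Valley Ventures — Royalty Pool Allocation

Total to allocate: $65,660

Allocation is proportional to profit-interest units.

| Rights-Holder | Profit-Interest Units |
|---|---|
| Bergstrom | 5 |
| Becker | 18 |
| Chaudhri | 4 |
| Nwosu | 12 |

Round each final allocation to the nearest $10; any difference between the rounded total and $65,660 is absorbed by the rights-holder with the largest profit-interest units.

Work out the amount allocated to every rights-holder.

Total profit-interest units = 39.
Proportional shares: Bergstrom 5/39 × $65,660 = 8,417.95; Becker 18/39 × $65,660 = 30,304.62; Chaudhri 4/39 × $65,660 = 6,734.36; Nwosu 12/39 × $65,660 = 20,203.08.
After rounding ($10): Bergstrom $8,420; Becker $30,300; Chaudhri $6,730; Nwosu $20,200. Sum = $65,650.
Difference $65,660 − $65,650 = +$10 applied to largest profit-interest units (Becker): Becker becomes $30,310.

Bergstrom: $8,420 · Becker: $30,310 · Chaudhri: $6,730 · Nwosu: $20,200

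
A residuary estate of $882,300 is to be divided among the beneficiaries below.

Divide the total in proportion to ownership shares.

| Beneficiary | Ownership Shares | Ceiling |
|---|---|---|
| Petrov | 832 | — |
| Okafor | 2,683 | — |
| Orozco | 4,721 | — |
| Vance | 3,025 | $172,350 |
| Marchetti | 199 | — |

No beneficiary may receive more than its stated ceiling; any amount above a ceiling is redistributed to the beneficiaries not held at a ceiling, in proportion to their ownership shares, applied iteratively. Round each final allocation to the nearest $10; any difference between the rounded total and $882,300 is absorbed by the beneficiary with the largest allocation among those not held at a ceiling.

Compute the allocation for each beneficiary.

Petrov: $70,030 | Okafor: $225,820 | Orozco: $397,350 | Vance: $172,350 | Marchetti: $16,750

Total ownership shares = 11,460.
Pro-rata shares before constraints: Petrov 64,055.29; Okafor 206,562.91; Orozco 363,467.57; Vance 232,893.32; Marchetti 15,320.92.
Capped: Vance ($172,350); remaining pool $709,950 reallocated over remaining ownership shares 8,435.
Remaining shares: Petrov 70,027.08 → $70,030; Okafor 225,820.49 → $225,820; Orozco 397,353.17 → $397,350; Marchetti 16,749.26 → $16,750.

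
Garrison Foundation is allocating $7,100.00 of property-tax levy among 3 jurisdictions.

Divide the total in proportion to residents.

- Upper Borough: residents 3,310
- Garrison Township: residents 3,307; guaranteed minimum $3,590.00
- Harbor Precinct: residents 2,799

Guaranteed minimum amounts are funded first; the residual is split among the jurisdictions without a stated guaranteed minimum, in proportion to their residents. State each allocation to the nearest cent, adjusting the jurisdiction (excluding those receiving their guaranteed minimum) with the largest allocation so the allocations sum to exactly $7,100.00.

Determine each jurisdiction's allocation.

Guaranteed amounts: Garrison Township $3,590.00. Remaining pool $3,510.00.
Remaining pool split over remaining residents 6,109: Upper Borough 1,901.8006 → $1,901.80; Harbor Precinct 1,608.1994 → $1,608.20.

Upper Borough: $1,901.80; Garrison Township: $3,590.00; Harbor Precinct: $1,608.20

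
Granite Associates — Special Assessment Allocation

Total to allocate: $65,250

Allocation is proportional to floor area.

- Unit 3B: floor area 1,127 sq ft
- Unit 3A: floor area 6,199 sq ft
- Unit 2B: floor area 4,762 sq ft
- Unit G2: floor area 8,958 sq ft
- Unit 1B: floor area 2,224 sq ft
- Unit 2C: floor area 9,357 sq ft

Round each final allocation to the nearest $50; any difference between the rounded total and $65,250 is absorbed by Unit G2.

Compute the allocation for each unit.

Unit 3B: $2,250; Unit 3A: $12,400; Unit 2B: $9,500; Unit G2: $17,950; Unit 1B: $4,450; Unit 2C: $18,700

Combined floor area = 32,627.
Proportional shares: Unit 3B 1,127/32,627 × $65,250 = 2,253.86; Unit 3A 6,199/32,627 × $65,250 = 12,397.24; Unit 2B 4,762/32,627 × $65,250 = 9,523.42; Unit G2 8,958/32,627 × $65,250 = 17,914.90; Unit 1B 2,224/32,627 × $65,250 = 4,447.73; Unit 2C 9,357/32,627 × $65,250 = 18,712.85.
After rounding ($50): Unit 3B $2,250; Unit 3A $12,400; Unit 2B $9,500; Unit G2 $17,900; Unit 1B $4,450; Unit 2C $18,700. Sum = $65,200.
Difference $65,250 − $65,200 = +$50 applied to Unit G2: Unit G2 becomes $17,950.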